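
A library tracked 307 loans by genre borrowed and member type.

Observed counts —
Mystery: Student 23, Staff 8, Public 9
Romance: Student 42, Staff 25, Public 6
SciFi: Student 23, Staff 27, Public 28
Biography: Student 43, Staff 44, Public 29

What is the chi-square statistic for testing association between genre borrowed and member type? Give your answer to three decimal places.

Row totals: 40, 73, 78, 116. Column totals: 131, 104, 72. Grand total N = 307.
Expected counts (row total × column total / N):
  Mystery, Student: 40×131/307 = 17.0684
  Mystery, Staff: 40×104/307 = 13.5505
  Mystery, Public: 40×72/307 = 9.3811
  Romance, Student: 73×131/307 = 31.1498
  Romance, Staff: 73×104/307 = 24.7296
  Romance, Public: 73×72/307 = 17.1205
  SciFi, Student: 78×131/307 = 33.2834
  SciFi, Staff: 78×104/307 = 26.4235
  SciFi, Public: 78×72/307 = 18.2932
  Biography, Student: 116×131/307 = 49.4984
  Biography, Staff: 116×104/307 = 39.2964
  Biography, Public: 116×72/307 = 27.2052
Contributions (O − E)²/E:
  (23 − 17.0684)²/17.0684 = 2.0613
  (8 − 13.5505)²/13.5505 = 2.2736
  (9 − 9.3811)²/9.3811 = 0.0155
  (42 − 31.1498)²/31.1498 = 3.7794
  (25 − 24.7296)²/24.7296 = 0.0030
  (6 − 17.1205)²/17.1205 = 7.2232
  (23 − 33.2834)²/33.2834 = 3.1772
  (27 − 26.4235)²/26.4235 = 0.0126
  (28 − 18.2932)²/18.2932 = 5.1507
  (43 − 49.4984)²/49.4984 = 0.8531
  (44 − 39.2964)²/39.2964 = 0.5630
  (29 − 27.2052)²/27.2052 = 0.1184
χ² = 2.0613 + 2.2736 + 0.0155 + 3.7794 + 0.0030 + 7.2232 + 3.1772 + 0.0126 + 5.1507 + 0.8531 + 0.5630 + 0.1184 = 25.231

25.231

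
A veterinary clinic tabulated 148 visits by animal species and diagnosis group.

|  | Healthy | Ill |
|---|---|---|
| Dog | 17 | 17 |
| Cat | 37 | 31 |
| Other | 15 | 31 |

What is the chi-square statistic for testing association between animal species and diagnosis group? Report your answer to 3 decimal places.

Row totals: 34, 68, 46. Column totals: 69, 79. Grand total N = 148.
Expected counts (row total × column total / N):
  Dog, Healthy: 34×69/148 = 15.8514
  Dog, Ill: 34×79/148 = 18.1486
  Cat, Healthy: 68×69/148 = 31.7027
  Cat, Ill: 68×79/148 = 36.2973
  Other, Healthy: 46×69/148 = 21.4459
  Other, Ill: 46×79/148 = 24.5541
Contributions (O − E)²/E:
  (17 − 15.8514)²/15.8514 = 0.0832
  (17 − 18.1486)²/18.1486 = 0.0727
  (37 − 31.7027)²/31.7027 = 0.8851
  (31 − 36.2973)²/36.2973 = 0.7731
  (15 − 21.4459)²/21.4459 = 1.9374
  (31 − 24.5541)²/24.5541 = 1.6922
χ² = 0.0832 + 0.0727 + 0.8851 + 0.7731 + 1.9374 + 1.6922 = 5.444

5.444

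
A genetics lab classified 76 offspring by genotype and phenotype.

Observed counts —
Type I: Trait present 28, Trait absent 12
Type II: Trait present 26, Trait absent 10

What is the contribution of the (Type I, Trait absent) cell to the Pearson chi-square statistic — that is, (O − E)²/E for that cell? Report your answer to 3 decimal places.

Row total (Type I) = 40; column total (Trait absent) = 22; N = 76.
Expected count E = 40 × 22 / 76 = 11.5789.
Contribution = (O − E)²/E = (12 − 11.5789)² / 11.5789 = 0.015.

0.015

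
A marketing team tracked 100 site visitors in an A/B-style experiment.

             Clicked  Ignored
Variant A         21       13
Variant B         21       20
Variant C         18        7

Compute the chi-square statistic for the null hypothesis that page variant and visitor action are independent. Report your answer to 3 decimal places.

Row totals: 34, 41, 25. Column totals: 60, 40. Grand total N = 100.
Expected counts (row total × column total / N):
  Variant A, Clicked: 34×60/100 = 20.4000
  Variant A, Ignored: 34×40/100 = 13.6000
  Variant B, Clicked: 41×60/100 = 24.6000
  Variant B, Ignored: 41×40/100 = 16.4000
  Variant C, Clicked: 25×60/100 = 15.0000
  Variant C, Ignored: 25×40/100 = 10.0000
Contributions (O − E)²/E:
  (21 − 20.4000)²/20.4000 = 0.0176
  (13 − 13.6000)²/13.6000 = 0.0265
  (21 − 24.6000)²/24.6000 = 0.5268
  (20 − 16.4000)²/16.4000 = 0.7902
  (18 − 15.0000)²/15.0000 = 0.6000
  (7 − 10.0000)²/10.0000 = 0.9000
χ² = 0.0176 + 0.0265 + 0.5268 + 0.7902 + 0.6000 + 0.9000 = 2.861

2.861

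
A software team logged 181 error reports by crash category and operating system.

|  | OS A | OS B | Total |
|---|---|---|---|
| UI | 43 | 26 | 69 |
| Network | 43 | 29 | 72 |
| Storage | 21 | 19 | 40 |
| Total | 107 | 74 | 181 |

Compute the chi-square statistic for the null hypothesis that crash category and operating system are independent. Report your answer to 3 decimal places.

1.028

Grand total N = 181.
Expected counts (row total × column total / N):
  UI, OS A: 69×107/181 = 40.7901
  UI, OS B: 69×74/181 = 28.2099
  Network, OS A: 72×107/181 = 42.5635
  Network, OS B: 72×74/181 = 29.4365
  Storage, OS A: 40×107/181 = 23.6464
  Storage, OS B: 40×74/181 = 16.3536
Contributions (O − E)²/E:
  (43 − 40.7901)²/40.7901 = 0.1197
  (26 − 28.2099)²/28.2099 = 0.1731
  (43 − 42.5635)²/42.5635 = 0.0045
  (29 − 29.4365)²/29.4365 = 0.0065
  (21 − 23.6464)²/23.6464 = 0.2962
  (19 − 16.3536)²/16.3536 = 0.4283
χ² = 0.1197 + 0.1731 + 0.0045 + 0.0065 + 0.2962 + 0.4283 = 1.028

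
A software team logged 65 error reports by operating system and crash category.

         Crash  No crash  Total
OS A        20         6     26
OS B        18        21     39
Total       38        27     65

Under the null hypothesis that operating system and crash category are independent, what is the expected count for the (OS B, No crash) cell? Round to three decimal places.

Row total (OS B) = 39; column total (No crash) = 27; grand total N = 65.
Expected count = (row total × column total) / N = 39 × 27 / 65 = 16.200.

16.200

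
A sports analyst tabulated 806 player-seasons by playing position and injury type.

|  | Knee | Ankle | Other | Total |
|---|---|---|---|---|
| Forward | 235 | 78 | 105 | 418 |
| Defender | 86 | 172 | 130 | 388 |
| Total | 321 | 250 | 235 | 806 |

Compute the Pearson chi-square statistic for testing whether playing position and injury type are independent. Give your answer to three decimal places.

Grand total N = 806.
Expected counts (row total × column total / N):
  Forward, Knee: 418×321/806 = 166.4739
  Forward, Ankle: 418×250/806 = 129.6526
  Forward, Other: 418×235/806 = 121.8734
  Defender, Knee: 388×321/806 = 154.5261
  Defender, Ankle: 388×250/806 = 120.3474
  Defender, Other: 388×235/806 = 113.1266
Contributions (O − E)²/E:
  (235 − 166.4739)²/166.4739 = 28.2076
  (78 − 129.6526)²/129.6526 = 20.5780
  (105 − 121.8734)²/121.8734 = 2.3361
  (86 − 154.5261)²/154.5261 = 30.3886
  (172 − 120.3474)²/120.3474 = 22.1691
  (130 − 113.1266)²/113.1266 = 2.5168
χ² = 28.2076 + 20.5780 + 2.3361 + 30.3886 + 22.1691 + 2.5168 = 106.196

106.196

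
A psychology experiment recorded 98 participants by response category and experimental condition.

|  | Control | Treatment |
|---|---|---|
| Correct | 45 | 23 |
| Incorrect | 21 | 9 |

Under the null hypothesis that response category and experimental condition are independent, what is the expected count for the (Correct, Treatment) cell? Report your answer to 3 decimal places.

Row total (Correct) = 68; column total (Treatment) = 32; grand total N = 98.
Expected count = (row total × column total) / N = 68 × 32 / 98 = 22.204.

22.204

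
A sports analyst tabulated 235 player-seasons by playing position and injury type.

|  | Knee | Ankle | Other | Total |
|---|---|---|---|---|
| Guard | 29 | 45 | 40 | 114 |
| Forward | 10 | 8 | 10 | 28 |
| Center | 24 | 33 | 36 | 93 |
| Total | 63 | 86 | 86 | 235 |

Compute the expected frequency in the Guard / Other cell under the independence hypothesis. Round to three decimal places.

41.719

Row total (Guard) = 114; column total (Other) = 86; grand total N = 235.
Expected count = (row total × column total) / N = 114 × 86 / 235 = 41.719.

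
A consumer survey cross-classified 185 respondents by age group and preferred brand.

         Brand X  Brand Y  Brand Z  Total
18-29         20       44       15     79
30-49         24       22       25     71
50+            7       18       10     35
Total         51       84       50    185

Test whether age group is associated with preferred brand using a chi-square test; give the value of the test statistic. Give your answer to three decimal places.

Grand total N = 185.
Expected counts (row total × column total / N):
  18-29, Brand X: 79×51/185 = 21.7784
  18-29, Brand Y: 79×84/185 = 35.8703
  18-29, Brand Z: 79×50/185 = 21.3514
  30-49, Brand X: 71×51/185 = 19.5730
  30-49, Brand Y: 71×84/185 = 32.2378
  30-49, Brand Z: 71×50/185 = 19.1892
  50+, Brand X: 35×51/185 = 9.6486
  50+, Brand Y: 35×84/185 = 15.8919
  50+, Brand Z: 35×50/185 = 9.4595
Contributions (O − E)²/E:
  (20 − 21.7784)²/21.7784 = 0.1452
  (44 − 35.8703)²/35.8703 = 1.8425
  (15 − 21.3514)²/21.3514 = 1.8894
  (24 − 19.5730)²/19.5730 = 1.0013
  (22 − 32.2378)²/32.2378 = 3.2512
  (25 − 19.1892)²/19.1892 = 1.7596
  (7 − 9.6486)²/9.6486 = 0.7271
  (18 − 15.8919)²/15.8919 = 0.2796
  (10 − 9.4595)²/9.4595 = 0.0309
χ² = 0.1452 + 1.8425 + 1.8894 + 1.0013 + 3.2512 + 1.7596 + 0.7271 + 0.2796 + 0.0309 = 10.927

10.927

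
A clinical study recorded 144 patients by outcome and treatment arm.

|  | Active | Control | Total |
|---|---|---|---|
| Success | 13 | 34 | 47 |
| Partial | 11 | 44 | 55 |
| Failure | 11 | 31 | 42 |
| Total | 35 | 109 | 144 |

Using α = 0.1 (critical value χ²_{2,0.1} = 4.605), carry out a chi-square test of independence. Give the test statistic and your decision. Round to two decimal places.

0.92; fail to reject H₀

Grand total N = 144.
Expected counts (row total × column total / N):
  Success, Active: 47×35/144 = 11.424
  Success, Control: 47×109/144 = 35.576
  Partial, Active: 55×35/144 = 13.368
  Partial, Control: 55×109/144 = 41.632
  Failure, Active: 42×35/144 = 10.208
  Failure, Control: 42×109/144 = 31.792
Contributions (O − E)²/E:
  (13 − 11.424)²/11.424 = 0.2174
  (34 − 35.576)²/35.576 = 0.0698
  (11 − 13.368)²/13.368 = 0.4195
  (44 − 41.632)²/41.632 = 0.1347
  (11 − 10.208)²/10.208 = 0.0614
  (31 − 31.792)²/31.792 = 0.0197
χ² = 0.2174 + 0.0698 + 0.4195 + 0.1347 + 0.0614 + 0.0197 = 0.92
df = (3−1)(2−1) = 2. Since 0.92 < 4.605, fail to reject the null hypothesis of independence at α = 0.1.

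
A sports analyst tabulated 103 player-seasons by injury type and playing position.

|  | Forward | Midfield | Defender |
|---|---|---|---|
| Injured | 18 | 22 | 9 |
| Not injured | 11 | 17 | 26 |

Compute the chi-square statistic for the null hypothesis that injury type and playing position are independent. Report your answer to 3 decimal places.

Row totals: 49, 54. Column totals: 29, 39, 35. Grand total N = 103.
Expected counts (row total × column total / N):
  Injured, Forward: 49×29/103 = 13.7961
  Injured, Midfield: 49×39/103 = 18.5534
  Injured, Defender: 49×35/103 = 16.6505
  Not injured, Forward: 54×29/103 = 15.2039
  Not injured, Midfield: 54×39/103 = 20.4466
  Not injured, Defender: 54×35/103 = 18.3495
Contributions (O − E)²/E:
  (18 − 13.7961)²/13.7961 = 1.2810
  (22 − 18.5534)²/18.5534 = 0.6403
  (9 − 16.6505)²/16.6505 = 3.5152
  (11 − 15.2039)²/15.2039 = 1.1624
  (17 − 20.4466)²/20.4466 = 0.5810
  (26 − 18.3495)²/18.3495 = 3.1897
χ² = 1.2810 + 0.6403 + 3.5152 + 1.1624 + 0.5810 + 3.1897 = 10.370

10.370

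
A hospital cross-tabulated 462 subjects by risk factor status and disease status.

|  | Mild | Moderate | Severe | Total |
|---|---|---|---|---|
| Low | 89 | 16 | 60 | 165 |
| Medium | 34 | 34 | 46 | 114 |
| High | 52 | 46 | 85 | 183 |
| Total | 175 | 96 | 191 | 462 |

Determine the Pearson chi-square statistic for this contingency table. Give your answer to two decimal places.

Grand total N = 462.
Expected counts (row total × column total / N):
  Low, Mild: 165×175/462 = 62.500
  Low, Moderate: 165×96/462 = 34.286
  Low, Severe: 165×191/462 = 68.214
  Medium, Mild: 114×175/462 = 43.182
  Medium, Moderate: 114×96/462 = 23.688
  Medium, Severe: 114×191/462 = 47.130
  High, Mild: 183×175/462 = 69.318
  High, Moderate: 183×96/462 = 38.026
  High, Severe: 183×191/462 = 75.656
Contributions (O − E)²/E:
  (89 − 62.500)²/62.500 = 11.2360
  (16 − 34.286)²/34.286 = 9.7526
  (60 − 68.214)²/68.214 = 0.9891
  (34 − 43.182)²/43.182 = 1.9524
  (34 − 23.688)²/23.688 = 4.4891
  (46 − 47.130)²/47.130 = 0.0271
  (52 − 69.318)²/69.318 = 4.3266
  (46 − 38.026)²/38.026 = 1.6721
  (85 − 75.656)²/75.656 = 1.1540
χ² = 11.2360 + 9.7526 + 0.9891 + 1.9524 + 4.4891 + 0.0271 + 4.3266 + 1.6721 + 1.1540 = 35.60

35.60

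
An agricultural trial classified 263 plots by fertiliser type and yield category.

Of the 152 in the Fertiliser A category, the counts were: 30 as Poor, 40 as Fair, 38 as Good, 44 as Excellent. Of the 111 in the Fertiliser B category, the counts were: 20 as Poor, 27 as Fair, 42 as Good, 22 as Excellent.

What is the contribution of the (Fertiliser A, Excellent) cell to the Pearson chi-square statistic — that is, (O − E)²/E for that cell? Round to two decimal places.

Row total (Fertiliser A) = 152; column total (Excellent) = 66; N = 263.
Expected count E = 152 × 66 / 263 = 38.144.
Contribution = (O − E)²/E = (44 − 38.144)² / 38.144 = 0.90.

0.90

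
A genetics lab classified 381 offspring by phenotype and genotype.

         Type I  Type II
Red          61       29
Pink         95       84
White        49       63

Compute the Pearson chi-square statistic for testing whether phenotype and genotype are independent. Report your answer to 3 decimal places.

11.664

Row totals: 90, 179, 112. Column totals: 205, 176. Grand total N = 381.
Expected counts (row total × column total / N):
  Red, Type I: 90×205/381 = 48.4252
  Red, Type II: 90×176/381 = 41.5748
  Pink, Type I: 179×205/381 = 96.3123
  Pink, Type II: 179×176/381 = 82.6877
  White, Type I: 112×205/381 = 60.2625
  White, Type II: 112×176/381 = 51.7375
Contributions (O − E)²/E:
  (61 − 48.4252)²/48.4252 = 3.2654
  (29 − 41.5748)²/41.5748 = 3.8034
  (95 − 96.3123)²/96.3123 = 0.0179
  (84 − 82.6877)²/82.6877 = 0.0208
  (49 − 60.2625)²/60.2625 = 2.1049
  (63 − 51.7375)²/51.7375 = 2.4517
χ² = 3.2654 + 3.8034 + 0.0179 + 0.0208 + 2.1049 + 2.4517 = 11.664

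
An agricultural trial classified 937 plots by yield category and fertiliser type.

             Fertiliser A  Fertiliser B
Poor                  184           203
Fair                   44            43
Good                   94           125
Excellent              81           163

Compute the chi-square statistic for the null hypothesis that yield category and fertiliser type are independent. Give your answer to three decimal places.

Row totals: 387, 87, 219, 244. Column totals: 403, 534. Grand total N = 937.
Expected counts (row total × column total / N):
  Poor, Fertiliser A: 387×403/937 = 166.44717
  Poor, Fertiliser B: 387×534/937 = 220.55283
  Fair, Fertiliser A: 87×403/937 = 37.41836
  Fair, Fertiliser B: 87×534/937 = 49.58164
  Good, Fertiliser A: 219×403/937 = 94.19104
  Good, Fertiliser B: 219×534/937 = 124.80896
  Excellent, Fertiliser A: 244×403/937 = 104.94344
  Excellent, Fertiliser B: 244×534/937 = 139.05656
Contributions (O − E)²/E:
  (184 − 166.44717)²/166.44717 = 1.8510
  (203 − 220.55283)²/220.55283 = 1.3970
  (44 − 37.41836)²/37.41836 = 1.1577
  (43 − 49.58164)²/49.58164 = 0.8737
  (94 − 94.19104)²/94.19104 = 0.0004
  (125 − 124.80896)²/124.80896 = 0.0003
  (81 − 104.94344)²/104.94344 = 5.4628
  (163 − 139.05656)²/139.05656 = 4.1227
χ² = 1.8510 + 1.3970 + 1.1577 + 0.8737 + 0.0004 + 0.0003 + 5.4628 + 4.1227 = 14.866

14.866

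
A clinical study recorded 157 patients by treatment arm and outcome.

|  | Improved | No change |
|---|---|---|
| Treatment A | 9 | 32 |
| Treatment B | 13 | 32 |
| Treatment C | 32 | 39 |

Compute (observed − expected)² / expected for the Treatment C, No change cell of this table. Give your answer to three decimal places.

Row total (Treatment C) = 71; column total (No change) = 103; N = 157.
Expected count E = 71 × 103 / 157 = 46.5796.
Contribution = (O − E)²/E = (39 − 46.5796)² / 46.5796 = 1.233.

1.233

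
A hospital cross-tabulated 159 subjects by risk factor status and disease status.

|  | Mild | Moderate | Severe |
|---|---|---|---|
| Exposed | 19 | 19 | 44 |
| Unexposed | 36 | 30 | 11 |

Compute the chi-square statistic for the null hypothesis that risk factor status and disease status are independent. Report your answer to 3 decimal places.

27.394

Row totals: 82, 77. Column totals: 55, 49, 55. Grand total N = 159.
Expected counts (row total × column total / N):
  Exposed, Mild: 82×55/159 = 28.3648
  Exposed, Moderate: 82×49/159 = 25.2704
  Exposed, Severe: 82×55/159 = 28.3648
  Unexposed, Mild: 77×55/159 = 26.6352
  Unexposed, Moderate: 77×49/159 = 23.7296
  Unexposed, Severe: 77×55/159 = 26.6352
Contributions (O − E)²/E:
  (19 − 28.3648)²/28.3648 = 3.0918
  (19 − 25.2704)²/25.2704 = 1.5559
  (44 − 28.3648)²/28.3648 = 8.6184
  (36 − 26.6352)²/26.6352 = 3.2926
  (30 − 23.7296)²/23.7296 = 1.6569
  (11 − 26.6352)²/26.6352 = 9.1781
χ² = 3.0918 + 1.5559 + 8.6184 + 3.2926 + 1.6569 + 9.1781 = 27.394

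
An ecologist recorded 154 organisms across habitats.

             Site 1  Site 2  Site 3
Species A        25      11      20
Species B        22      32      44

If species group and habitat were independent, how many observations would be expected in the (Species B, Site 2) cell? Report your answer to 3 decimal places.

27.364

Row total (Species B) = 98; column total (Site 2) = 43; grand total N = 154.
Expected count = (row total × column total) / N = 98 × 43 / 154 = 27.364.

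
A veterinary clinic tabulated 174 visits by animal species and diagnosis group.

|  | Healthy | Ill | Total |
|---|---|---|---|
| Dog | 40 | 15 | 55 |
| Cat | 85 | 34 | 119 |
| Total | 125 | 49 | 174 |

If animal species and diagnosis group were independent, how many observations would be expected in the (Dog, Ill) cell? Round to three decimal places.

Row total (Dog) = 55; column total (Ill) = 49; grand total N = 174.
Expected count = (row total × column total) / N = 55 × 49 / 174 = 15.489.

15.489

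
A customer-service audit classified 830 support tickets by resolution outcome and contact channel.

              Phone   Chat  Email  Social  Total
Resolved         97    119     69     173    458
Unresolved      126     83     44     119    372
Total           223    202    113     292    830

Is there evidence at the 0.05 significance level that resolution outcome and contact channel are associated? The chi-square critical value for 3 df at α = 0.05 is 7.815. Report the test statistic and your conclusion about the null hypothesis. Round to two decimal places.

Grand total N = 830.
Expected counts (row total × column total / N):
  Resolved, Phone: 458×223/830 = 123.053
  Resolved, Chat: 458×202/830 = 111.465
  Resolved, Email: 458×113/830 = 62.354
  Resolved, Social: 458×292/830 = 161.128
  Unresolved, Phone: 372×223/830 = 99.947
  Unresolved, Chat: 372×202/830 = 90.535
  Unresolved, Email: 372×113/830 = 50.646
  Unresolved, Social: 372×292/830 = 130.872
Contributions (O − E)²/E:
  (97 − 123.053)²/123.053 = 5.5160
  (119 − 111.465)²/111.465 = 0.5094
  (69 − 62.354)²/62.354 = 0.7084
  (173 − 161.128)²/161.128 = 0.8747
  (126 − 99.947)²/99.947 = 6.7912
  (83 − 90.535)²/90.535 = 0.6271
  (44 − 50.646)²/50.646 = 0.8721
  (119 − 130.872)²/130.872 = 1.0770
χ² = 5.5160 + 0.5094 + 0.7084 + 0.8747 + 6.7912 + 0.6271 + 0.8721 + 1.0770 = 16.98
df = (2−1)(4−1) = 3. Since 16.98 > 7.815, reject the null hypothesis of independence at α = 0.05.

16.98; reject H₀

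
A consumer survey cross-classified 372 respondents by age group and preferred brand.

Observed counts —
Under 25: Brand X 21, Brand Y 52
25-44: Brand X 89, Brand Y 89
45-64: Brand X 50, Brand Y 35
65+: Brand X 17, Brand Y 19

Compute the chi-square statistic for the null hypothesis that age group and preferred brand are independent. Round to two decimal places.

Row totals: 73, 178, 85, 36. Column totals: 177, 195. Grand total N = 372.
Expected counts (row total × column total / N):
  Under 25, Brand X: 73×177/372 = 34.734
  Under 25, Brand Y: 73×195/372 = 38.266
  25-44, Brand X: 178×177/372 = 84.694
  25-44, Brand Y: 178×195/372 = 93.306
  45-64, Brand X: 85×177/372 = 40.444
  45-64, Brand Y: 85×195/372 = 44.556
  65+, Brand X: 36×177/372 = 17.129
  65+, Brand Y: 36×195/372 = 18.871
Contributions (O − E)²/E:
  (21 − 34.734)²/34.734 = 5.4305
  (52 − 38.266)²/38.266 = 4.9293
  (89 − 84.694)²/84.694 = 0.2189
  (89 − 93.306)²/93.306 = 0.1987
  (50 − 40.444)²/40.444 = 2.2579
  (35 − 44.556)²/44.556 = 2.0495
  (17 − 17.129)²/17.129 = 0.0010
  (19 − 18.871)²/18.871 = 0.0009
χ² = 5.4305 + 4.9293 + 0.2189 + 0.1987 + 2.2579 + 2.0495 + 0.0010 + 0.0009 = 15.09

15.09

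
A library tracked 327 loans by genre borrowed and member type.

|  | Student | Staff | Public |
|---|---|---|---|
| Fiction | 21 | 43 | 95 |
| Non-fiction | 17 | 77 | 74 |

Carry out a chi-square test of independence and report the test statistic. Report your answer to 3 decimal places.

Row totals: 159, 168. Column totals: 38, 120, 169. Grand total N = 327.
Expected counts (row total × column total / N):
  Fiction, Student: 159×38/327 = 18.4771
  Fiction, Staff: 159×120/327 = 58.3486
  Fiction, Public: 159×169/327 = 82.1743
  Non-fiction, Student: 168×38/327 = 19.5229
  Non-fiction, Staff: 168×120/327 = 61.6514
  Non-fiction, Public: 168×169/327 = 86.8257
Contributions (O − E)²/E:
  (21 − 18.4771)²/18.4771 = 0.3445
  (43 − 58.3486)²/58.3486 = 4.0374
  (95 − 82.1743)²/82.1743 = 2.0018
  (17 − 19.5229)²/19.5229 = 0.3260
  (77 − 61.6514)²/61.6514 = 3.8212
  (74 − 86.8257)²/86.8257 = 1.8946
χ² = 0.3445 + 4.0374 + 2.0018 + 0.3260 + 3.8212 + 1.8946 = 12.426

12.426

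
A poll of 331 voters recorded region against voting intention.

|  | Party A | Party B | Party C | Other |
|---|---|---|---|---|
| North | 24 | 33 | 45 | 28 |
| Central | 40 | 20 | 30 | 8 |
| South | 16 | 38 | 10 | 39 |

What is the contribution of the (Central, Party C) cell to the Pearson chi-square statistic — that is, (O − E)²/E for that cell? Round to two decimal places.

0.93

Row total (Central) = 98; column total (Party C) = 85; N = 331.
Expected count E = 98 × 85 / 331 = 25.166.
Contribution = (O − E)²/E = (30 − 25.166)² / 25.166 = 0.93.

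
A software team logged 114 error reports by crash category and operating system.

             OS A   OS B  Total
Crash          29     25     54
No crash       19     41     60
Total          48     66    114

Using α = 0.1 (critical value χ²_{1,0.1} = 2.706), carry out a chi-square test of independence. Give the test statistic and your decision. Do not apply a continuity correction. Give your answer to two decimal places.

5.66; reject H₀

Grand total N = 114.
Expected counts (row total × column total / N):
  Crash, OS A: 54×48/114 = 22.737
  Crash, OS B: 54×66/114 = 31.263
  No crash, OS A: 60×48/114 = 25.263
  No crash, OS B: 60×66/114 = 34.737
Contributions (O − E)²/E:
  (29 − 22.737)²/22.737 = 1.7252
  (25 − 31.263)²/31.263 = 1.2547
  (19 − 25.263)²/25.263 = 1.5527
  (41 − 34.737)²/34.737 = 1.1292
χ² = 1.7252 + 1.2547 + 1.5527 + 1.1292 = 5.66
df = (2−1)(2−1) = 1. Since 5.66 > 2.706, reject the null hypothesis of independence at α = 0.1.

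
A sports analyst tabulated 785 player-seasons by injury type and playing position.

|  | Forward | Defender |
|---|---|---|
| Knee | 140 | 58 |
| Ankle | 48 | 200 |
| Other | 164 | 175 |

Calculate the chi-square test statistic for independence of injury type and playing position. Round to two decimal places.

Row totals: 198, 248, 339. Column totals: 352, 433. Grand total N = 785.
Expected counts (row total × column total / N):
  Knee, Forward: 198×352/785 = 88.785
  Knee, Defender: 198×433/785 = 109.215
  Ankle, Forward: 248×352/785 = 111.205
  Ankle, Defender: 248×433/785 = 136.795
  Other, Forward: 339×352/785 = 152.010
  Other, Defender: 339×433/785 = 186.990
Contributions (O − E)²/E:
  (140 − 88.785)²/88.785 = 29.5430
  (58 − 109.215)²/109.215 = 24.0166
  (48 − 111.205)²/111.205 = 35.9235
  (200 − 136.795)²/136.795 = 29.2033
  (164 − 152.010)²/152.010 = 0.9457
  (175 − 186.990)²/186.990 = 0.7688
χ² = 29.5430 + 24.0166 + 35.9235 + 29.2033 + 0.9457 + 0.7688 = 120.40

120.40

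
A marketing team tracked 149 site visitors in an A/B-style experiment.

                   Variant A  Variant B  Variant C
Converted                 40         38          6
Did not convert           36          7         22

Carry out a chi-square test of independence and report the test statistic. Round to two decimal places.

Row totals: 84, 65. Column totals: 76, 45, 28. Grand total N = 149.
Expected counts (row total × column total / N):
  Converted, Variant A: 84×76/149 = 42.846
  Converted, Variant B: 84×45/149 = 25.369
  Converted, Variant C: 84×28/149 = 15.785
  Did not convert, Variant A: 65×76/149 = 33.154
  Did not convert, Variant B: 65×45/149 = 19.631
  Did not convert, Variant C: 65×28/149 = 12.215
Contributions (O − E)²/E:
  (40 − 42.846)²/42.846 = 0.1890
  (38 − 25.369)²/25.369 = 6.2889
  (6 − 15.785)²/15.785 = 6.0656
  (36 − 33.154)²/33.154 = 0.2443
  (7 − 19.631)²/19.631 = 8.1271
  (22 − 12.215)²/12.215 = 7.8384
χ² = 0.1890 + 6.2889 + 6.0656 + 0.2443 + 8.1271 + 7.8384 = 28.75

28.75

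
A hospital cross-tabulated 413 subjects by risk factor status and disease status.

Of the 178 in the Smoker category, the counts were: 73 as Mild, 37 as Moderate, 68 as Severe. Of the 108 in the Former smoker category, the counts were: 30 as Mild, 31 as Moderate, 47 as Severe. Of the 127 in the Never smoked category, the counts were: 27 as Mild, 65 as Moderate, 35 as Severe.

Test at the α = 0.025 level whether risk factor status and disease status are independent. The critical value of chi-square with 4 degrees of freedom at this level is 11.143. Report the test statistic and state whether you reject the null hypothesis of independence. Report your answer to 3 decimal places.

36.039; reject H₀

Row totals: 178, 108, 127. Column totals: 130, 133, 150. Grand total N = 413.
Expected counts (row total × column total / N):
  Smoker, Mild: 178×130/413 = 56.0291
  Smoker, Moderate: 178×133/413 = 57.3220
  Smoker, Severe: 178×150/413 = 64.6489
  Former smoker, Mild: 108×130/413 = 33.9952
  Former smoker, Moderate: 108×133/413 = 34.7797
  Former smoker, Severe: 108×150/413 = 39.2252
  Never smoked, Mild: 127×130/413 = 39.9758
  Never smoked, Moderate: 127×133/413 = 40.8983
  Never smoked, Severe: 127×150/413 = 46.1259
Contributions (O − E)²/E:
  (73 − 56.0291)²/56.0291 = 5.1404
  (37 − 57.3220)²/57.3220 = 7.2046
  (68 − 64.6489)²/64.6489 = 0.1737
  (30 − 33.9952)²/33.9952 = 0.4695
  (31 − 34.7797)²/34.7797 = 0.4108
  (47 − 39.2252)²/39.2252 = 1.5410
  (27 − 39.9758)²/39.9758 = 4.2118
  (65 − 40.8983)²/40.8983 = 14.2033
  (35 − 46.1259)²/46.1259 = 2.6836
χ² = 5.1404 + 7.2046 + 0.1737 + 0.4695 + 0.4108 + 1.5410 + 4.2118 + 14.2033 + 2.6836 = 36.039
df = (3−1)(3−1) = 4. Since 36.039 > 11.143, reject the null hypothesis of independence at α = 0.025.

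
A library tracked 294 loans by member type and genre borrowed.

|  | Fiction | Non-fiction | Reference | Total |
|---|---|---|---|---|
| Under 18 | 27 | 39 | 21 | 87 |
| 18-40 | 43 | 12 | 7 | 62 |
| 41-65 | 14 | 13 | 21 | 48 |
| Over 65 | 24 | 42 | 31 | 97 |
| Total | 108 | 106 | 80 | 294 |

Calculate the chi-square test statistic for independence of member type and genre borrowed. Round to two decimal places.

44.12

Grand total N = 294.
Expected counts (row total × column total / N):
  Under 18, Fiction: 87×108/294 = 31.959
  Under 18, Non-fiction: 87×106/294 = 31.367
  Under 18, Reference: 87×80/294 = 23.673
  18-40, Fiction: 62×108/294 = 22.776
  18-40, Non-fiction: 62×106/294 = 22.354
  18-40, Reference: 62×80/294 = 16.871
  41-65, Fiction: 48×108/294 = 17.633
  41-65, Non-fiction: 48×106/294 = 17.306
  41-65, Reference: 48×80/294 = 13.061
  Over 65, Fiction: 97×108/294 = 35.633
  Over 65, Non-fiction: 97×106/294 = 34.973
  Over 65, Reference: 97×80/294 = 26.395
Contributions (O − E)²/E:
  (27 − 31.959)²/31.959 = 0.7695
  (39 − 31.367)²/31.367 = 1.8575
  (21 − 23.673)²/23.673 = 0.3018
  (43 − 22.776)²/22.776 = 17.9579
  (12 − 22.354)²/22.354 = 4.7958
  (7 − 16.871)²/16.871 = 5.7754
  (14 − 17.633)²/17.633 = 0.7485
  (13 − 17.306)²/17.306 = 1.0714
  (21 − 13.061)²/13.061 = 4.8256
  (24 − 35.633)²/35.633 = 3.7978
  (42 − 34.973)²/34.973 = 1.4119
  (31 − 26.395)²/26.395 = 0.8034
χ² = 0.7695 + 1.8575 + 0.3018 + 17.9579 + 4.7958 + 5.7754 + 0.7485 + 1.0714 + 4.8256 + 3.7978 + 1.4119 + 0.8034 = 44.12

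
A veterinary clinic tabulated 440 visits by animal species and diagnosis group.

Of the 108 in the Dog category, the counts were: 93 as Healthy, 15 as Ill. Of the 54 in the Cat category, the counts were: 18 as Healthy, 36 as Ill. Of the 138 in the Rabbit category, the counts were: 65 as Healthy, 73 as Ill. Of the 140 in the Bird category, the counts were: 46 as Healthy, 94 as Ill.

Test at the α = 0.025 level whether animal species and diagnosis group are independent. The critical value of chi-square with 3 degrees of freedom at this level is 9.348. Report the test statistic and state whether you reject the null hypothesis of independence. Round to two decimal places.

Row totals: 108, 54, 138, 140. Column totals: 222, 218. Grand total N = 440.
Expected counts (row total × column total / N):
  Dog, Healthy: 108×222/440 = 54.491
  Dog, Ill: 108×218/440 = 53.509
  Cat, Healthy: 54×222/440 = 27.245
  Cat, Ill: 54×218/440 = 26.755
  Rabbit, Healthy: 138×222/440 = 69.627
  Rabbit, Ill: 138×218/440 = 68.373
  Bird, Healthy: 140×222/440 = 70.636
  Bird, Ill: 140×218/440 = 69.364
Contributions (O − E)²/E:
  (93 − 54.491)²/54.491 = 27.2145
  (15 − 53.509)²/53.509 = 27.7139
  (18 − 27.245)²/27.245 = 3.1371
  (36 − 26.755)²/26.755 = 3.1945
  (65 − 69.627)²/69.627 = 0.3075
  (73 − 68.373)²/68.373 = 0.3131
  (46 − 70.636)²/70.636 = 8.5924
  (94 − 69.364)²/69.364 = 8.7500
χ² = 27.2145 + 27.7139 + 3.1371 + 3.1945 + 0.3075 + 0.3131 + 8.5924 + 8.7500 = 79.22
df = (4−1)(2−1) = 3. Since 79.22 > 9.348, reject the null hypothesis of independence at α = 0.025.

79.22; reject H₀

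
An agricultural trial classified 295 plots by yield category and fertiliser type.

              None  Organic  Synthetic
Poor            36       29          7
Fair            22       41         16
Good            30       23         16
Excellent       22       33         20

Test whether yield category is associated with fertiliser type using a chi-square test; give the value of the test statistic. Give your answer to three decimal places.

Row totals: 72, 79, 69, 75. Column totals: 110, 126, 59. Grand total N = 295.
Expected counts (row total × column total / N):
  Poor, None: 72×110/295 = 26.8475
  Poor, Organic: 72×126/295 = 30.7525
  Poor, Synthetic: 72×59/295 = 14.4000
  Fair, None: 79×110/295 = 29.4576
  Fair, Organic: 79×126/295 = 33.7424
  Fair, Synthetic: 79×59/295 = 15.8000
  Good, None: 69×110/295 = 25.7288
  Good, Organic: 69×126/295 = 29.4712
  Good, Synthetic: 69×59/295 = 13.8000
  Excellent, None: 75×110/295 = 27.9661
  Excellent, Organic: 75×126/295 = 32.0339
  Excellent, Synthetic: 75×59/295 = 15.0000
Contributions (O − E)²/E:
  (36 − 26.8475)²/26.8475 = 3.1202
  (29 − 30.7525)²/30.7525 = 0.0999
  (7 − 14.4000)²/14.4000 = 3.8028
  (22 − 29.4576)²/29.4576 = 1.8880
  (41 − 33.7424)²/33.7424 = 1.5610
  (16 − 15.8000)²/15.8000 = 0.0025
  (30 − 25.7288)²/25.7288 = 0.7091
  (23 − 29.4712)²/29.4712 = 1.4209
  (16 − 13.8000)²/13.8000 = 0.3507
  (22 − 27.9661)²/27.9661 = 1.2728
  (33 − 32.0339)²/32.0339 = 0.0291
  (20 − 15.0000)²/15.0000 = 1.6667
χ² = 3.1202 + 0.0999 + 3.8028 + 1.8880 + 1.5610 + 0.0025 + 0.7091 + 1.4209 + 0.3507 + 1.2728 + 0.0291 + 1.6667 = 15.924

15.924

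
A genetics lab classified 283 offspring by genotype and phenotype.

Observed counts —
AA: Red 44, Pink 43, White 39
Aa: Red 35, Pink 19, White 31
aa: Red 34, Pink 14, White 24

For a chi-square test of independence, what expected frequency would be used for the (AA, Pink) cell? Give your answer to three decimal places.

Row total (AA) = 126; column total (Pink) = 76; grand total N = 283.
Expected count = (row total × column total) / N = 126 × 76 / 283 = 33.837.

33.837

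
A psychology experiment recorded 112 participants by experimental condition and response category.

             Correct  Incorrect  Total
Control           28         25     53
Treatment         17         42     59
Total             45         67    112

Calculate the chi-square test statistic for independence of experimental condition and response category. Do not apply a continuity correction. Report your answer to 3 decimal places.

6.700

Grand total N = 112.
Expected counts (row total × column total / N):
  Control, Correct: 53×45/112 = 21.2946
  Control, Incorrect: 53×67/112 = 31.7054
  Treatment, Correct: 59×45/112 = 23.7054
  Treatment, Incorrect: 59×67/112 = 35.2946
Contributions (O − E)²/E:
  (28 − 21.2946)²/21.2946 = 2.1114
  (25 − 31.7054)²/31.7054 = 1.4181
  (17 − 23.7054)²/23.7054 = 1.8967
  (42 − 35.2946)²/35.2946 = 1.2739
χ² = 2.1114 + 1.4181 + 1.8967 + 1.2739 = 6.700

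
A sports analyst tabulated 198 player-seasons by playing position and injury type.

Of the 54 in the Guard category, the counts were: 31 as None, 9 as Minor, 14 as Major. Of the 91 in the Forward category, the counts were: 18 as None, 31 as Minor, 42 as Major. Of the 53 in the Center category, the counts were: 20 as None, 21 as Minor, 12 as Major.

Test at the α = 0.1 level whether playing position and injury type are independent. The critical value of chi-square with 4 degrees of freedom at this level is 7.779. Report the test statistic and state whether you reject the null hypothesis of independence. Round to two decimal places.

Row totals: 54, 91, 53. Column totals: 69, 61, 68. Grand total N = 198.
Expected counts (row total × column total / N):
  Guard, None: 54×69/198 = 18.8182
  Guard, Minor: 54×61/198 = 16.6364
  Guard, Major: 54×68/198 = 18.5455
  Forward, None: 91×69/198 = 31.7121
  Forward, Minor: 91×61/198 = 28.0354
  Forward, Major: 91×68/198 = 31.2525
  Center, None: 53×69/198 = 18.4697
  Center, Minor: 53×61/198 = 16.3283
  Center, Major: 53×68/198 = 18.2020
Contributions (O − E)²/E:
  (31 − 18.8182)²/18.8182 = 7.8858
  (9 − 16.6364)²/16.6364 = 3.5052
  (14 − 18.5455)²/18.5455 = 1.1141
  (18 − 31.7121)²/31.7121 = 5.9290
  (31 − 28.0354)²/28.0354 = 0.3135
  (42 − 31.2525)²/31.2525 = 3.6960
  (20 − 18.4697)²/18.4697 = 0.1268
  (21 − 16.3283)²/16.3283 = 1.3366
  (12 − 18.2020)²/18.2020 = 2.1132
χ² = 7.8858 + 3.5052 + 1.1141 + 5.9290 + 0.3135 + 3.6960 + 0.1268 + 1.3366 + 2.1132 = 26.02
df = (3−1)(3−1) = 4. Since 26.02 > 7.779, reject the null hypothesis of independence at α = 0.1.

26.02; reject H₀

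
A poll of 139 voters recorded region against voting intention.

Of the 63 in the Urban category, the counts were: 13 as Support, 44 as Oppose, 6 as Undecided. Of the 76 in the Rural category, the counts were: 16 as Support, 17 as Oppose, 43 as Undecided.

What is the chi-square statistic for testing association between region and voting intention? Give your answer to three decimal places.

Row totals: 63, 76. Column totals: 29, 61, 49. Grand total N = 139.
Expected counts (row total × column total / N):
  Urban, Support: 63×29/139 = 13.1439
  Urban, Oppose: 63×61/139 = 27.6475
  Urban, Undecided: 63×49/139 = 22.2086
  Rural, Support: 76×29/139 = 15.8561
  Rural, Oppose: 76×61/139 = 33.3525
  Rural, Undecided: 76×49/139 = 26.7914
Contributions (O − E)²/E:
  (13 − 13.1439)²/13.1439 = 0.0016
  (44 − 27.6475)²/27.6475 = 9.6719
  (6 − 22.2086)²/22.2086 = 11.8296
  (16 − 15.8561)²/15.8561 = 0.0013
  (17 − 33.3525)²/33.3525 = 8.0175
  (43 − 26.7914)²/26.7914 = 9.8061
χ² = 0.0016 + 9.6719 + 11.8296 + 0.0013 + 8.0175 + 9.8061 = 39.328

39.328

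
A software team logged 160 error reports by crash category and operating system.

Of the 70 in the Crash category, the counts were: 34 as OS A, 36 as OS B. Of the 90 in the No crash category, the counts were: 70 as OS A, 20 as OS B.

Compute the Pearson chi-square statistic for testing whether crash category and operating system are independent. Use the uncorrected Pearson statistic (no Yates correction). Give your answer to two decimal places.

Row totals: 70, 90. Column totals: 104, 56. Grand total N = 160.
Expected counts (row total × column total / N):
  Crash, OS A: 70×104/160 = 45.500
  Crash, OS B: 70×56/160 = 24.500
  No crash, OS A: 90×104/160 = 58.500
  No crash, OS B: 90×56/160 = 31.500
Contributions (O − E)²/E:
  (34 − 45.500)²/45.500 = 2.9066
  (36 − 24.500)²/24.500 = 5.3980
  (70 − 58.500)²/58.500 = 2.2607
  (20 − 31.500)²/31.500 = 4.1984
χ² = 2.9066 + 5.3980 + 2.2607 + 4.1984 = 14.76

14.76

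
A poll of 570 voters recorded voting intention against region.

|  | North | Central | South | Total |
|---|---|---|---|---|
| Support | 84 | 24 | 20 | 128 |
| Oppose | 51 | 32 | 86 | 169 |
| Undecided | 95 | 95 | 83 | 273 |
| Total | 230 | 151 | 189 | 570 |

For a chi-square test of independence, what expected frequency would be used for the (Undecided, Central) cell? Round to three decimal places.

Row total (Undecided) = 273; column total (Central) = 151; grand total N = 570.
Expected count = (row total × column total) / N = 273 × 151 / 570 = 72.321.

72.321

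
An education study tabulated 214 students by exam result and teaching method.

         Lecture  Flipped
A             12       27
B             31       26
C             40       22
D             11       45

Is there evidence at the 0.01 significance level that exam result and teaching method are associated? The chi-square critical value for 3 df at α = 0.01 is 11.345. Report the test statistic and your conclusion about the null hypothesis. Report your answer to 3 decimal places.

Row totals: 39, 57, 62, 56. Column totals: 94, 120. Grand total N = 214.
Expected counts (row total × column total / N):
  A, Lecture: 39×94/214 = 17.1308
  A, Flipped: 39×120/214 = 21.8692
  B, Lecture: 57×94/214 = 25.0374
  B, Flipped: 57×120/214 = 31.9626
  C, Lecture: 62×94/214 = 27.2336
  C, Flipped: 62×120/214 = 34.7664
  D, Lecture: 56×94/214 = 24.5981
  D, Flipped: 56×120/214 = 31.4019
Contributions (O − E)²/E:
  (12 − 17.1308)²/17.1308 = 1.5367
  (27 − 21.8692)²/21.8692 = 1.2038
  (31 − 25.0374)²/25.0374 = 1.4200
  (26 − 31.9626)²/31.9626 = 1.1123
  (40 − 27.2336)²/27.2336 = 5.9846
  (22 − 34.7664)²/34.7664 = 4.6879
  (11 − 24.5981)²/24.5981 = 7.5172
  (45 − 31.4019)²/31.4019 = 5.8884
χ² = 1.5367 + 1.2038 + 1.4200 + 1.1123 + 5.9846 + 4.6879 + 7.5172 + 5.8884 = 29.351
df = (4−1)(2−1) = 3. Since 29.351 > 11.345, reject the null hypothesis of independence at α = 0.01.

29.351; reject H₀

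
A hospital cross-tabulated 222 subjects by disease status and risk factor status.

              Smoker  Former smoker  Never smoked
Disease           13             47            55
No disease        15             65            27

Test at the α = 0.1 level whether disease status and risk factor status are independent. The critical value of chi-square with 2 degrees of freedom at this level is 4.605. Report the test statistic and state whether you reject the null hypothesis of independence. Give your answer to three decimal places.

12.324; reject H₀

Row totals: 115, 107. Column totals: 28, 112, 82. Grand total N = 222.
Expected counts (row total × column total / N):
  Disease, Smoker: 115×28/222 = 14.5045
  Disease, Former smoker: 115×112/222 = 58.0180
  Disease, Never smoked: 115×82/222 = 42.4775
  No disease, Smoker: 107×28/222 = 13.4955
  No disease, Former smoker: 107×112/222 = 53.9820
  No disease, Never smoked: 107×82/222 = 39.5225
Contributions (O − E)²/E:
  (13 − 14.5045)²/14.5045 = 0.1561
  (47 − 58.0180)²/58.0180 = 2.0924
  (55 − 42.4775)²/42.4775 = 3.6917
  (15 − 13.4955)²/13.4955 = 0.1677
  (65 − 53.9820)²/53.9820 = 2.2488
  (27 − 39.5225)²/39.5225 = 3.9677
χ² = 0.1561 + 2.0924 + 3.6917 + 0.1677 + 2.2488 + 3.9677 = 12.324
df = (2−1)(3−1) = 2. Since 12.324 > 4.605, reject the null hypothesis of independence at α = 0.1.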